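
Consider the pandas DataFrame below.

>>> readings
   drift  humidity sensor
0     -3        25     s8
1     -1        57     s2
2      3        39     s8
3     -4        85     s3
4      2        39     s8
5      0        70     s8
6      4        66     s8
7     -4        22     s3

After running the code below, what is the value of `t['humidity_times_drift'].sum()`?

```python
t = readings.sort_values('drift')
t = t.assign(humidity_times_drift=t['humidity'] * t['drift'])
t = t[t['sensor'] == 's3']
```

-428

sort by drift:
   drift  humidity sensor
3     -4        85     s3
7     -4        22     s3
0     -3        25     s8
1     -1        57     s2
5      0        70     s8
4      2        39     s8
2      3        39     s8
6      4        66     s8
add column humidity_times_drift = t['humidity'] * t['drift']:
   drift  humidity sensor  humidity_times_drift
3     -4        85     s3                  -340
7     -4        22     s3                   -88
0     -3        25     s8                   -75
1     -1        57     s2                   -57
5      0        70     s8                     0
4      2        39     s8                    78
2      3        39     s8                   117
6      4        66     s8                   264
filter rows where sensor == 's3':
   drift  humidity sensor  humidity_times_drift
3     -4        85     s3                  -340
7     -4        22     s3                   -88
The sum of column 'humidity_times_drift' is -428.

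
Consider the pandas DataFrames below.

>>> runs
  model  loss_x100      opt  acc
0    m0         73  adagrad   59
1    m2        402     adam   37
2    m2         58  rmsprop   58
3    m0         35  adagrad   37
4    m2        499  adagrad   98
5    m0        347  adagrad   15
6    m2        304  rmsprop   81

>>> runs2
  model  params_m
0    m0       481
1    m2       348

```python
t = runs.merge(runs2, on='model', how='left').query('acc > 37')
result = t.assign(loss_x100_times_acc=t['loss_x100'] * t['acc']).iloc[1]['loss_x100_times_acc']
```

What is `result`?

3364

merge on 'model' (how='left') → 7 rows:
  model  loss_x100      opt  acc  params_m
0    m0         73  adagrad   59       481
1    m2        402     adam   37       348
2    m2         58  rmsprop   58       348
3    m0         35  adagrad   37       481
4    m2        499  adagrad   98       348
5    m0        347  adagrad   15       481
6    m2        304  rmsprop   81       348
filter rows where acc > 37:
  model  loss_x100      opt  acc  params_m
0    m0         73  adagrad   59       481
2    m2         58  rmsprop   58       348
4    m2        499  adagrad   98       348
6    m2        304  rmsprop   81       348
add column loss_x100_times_acc = t['loss_x100'] * t['acc']:
  model  loss_x100      opt  acc  params_m  loss_x100_times_acc
0    m0         73  adagrad   59       481                 4307
2    m2         58  rmsprop   58       348                 3364
4    m2        499  adagrad   98       348                48902
6    m2        304  rmsprop   81       348                24624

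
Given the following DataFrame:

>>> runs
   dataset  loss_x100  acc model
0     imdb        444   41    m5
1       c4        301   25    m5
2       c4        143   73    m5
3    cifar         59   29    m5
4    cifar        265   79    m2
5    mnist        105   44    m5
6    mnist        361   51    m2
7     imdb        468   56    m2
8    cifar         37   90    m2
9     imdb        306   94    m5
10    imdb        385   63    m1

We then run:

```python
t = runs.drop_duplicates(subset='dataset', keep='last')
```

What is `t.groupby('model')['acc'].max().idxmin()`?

m1

drop duplicate dataset (keep=last):
   dataset  loss_x100  acc model
2       c4        143   73    m5
6    mnist        361   51    m2
8    cifar         37   90    m2
10    imdb        385   63    m1
group by model, max of acc:
model
m1    63
m2    90
m5    73
Name: acc, dtype: int64
Reading off the label with the smallest value, we get m1.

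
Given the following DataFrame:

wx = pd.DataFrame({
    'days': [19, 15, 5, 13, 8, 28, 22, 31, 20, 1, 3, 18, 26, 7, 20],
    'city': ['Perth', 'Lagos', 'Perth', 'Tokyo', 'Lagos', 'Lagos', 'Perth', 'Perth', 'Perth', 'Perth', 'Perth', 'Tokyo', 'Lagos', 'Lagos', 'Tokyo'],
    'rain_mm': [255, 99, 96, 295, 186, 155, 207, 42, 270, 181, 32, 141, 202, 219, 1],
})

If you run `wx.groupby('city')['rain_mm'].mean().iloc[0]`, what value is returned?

172.2

group by city, mean of rain_mm:
city
Lagos    172.200000
Perth    154.714286
Tokyo    145.666667
Name: rain_mm, dtype: float64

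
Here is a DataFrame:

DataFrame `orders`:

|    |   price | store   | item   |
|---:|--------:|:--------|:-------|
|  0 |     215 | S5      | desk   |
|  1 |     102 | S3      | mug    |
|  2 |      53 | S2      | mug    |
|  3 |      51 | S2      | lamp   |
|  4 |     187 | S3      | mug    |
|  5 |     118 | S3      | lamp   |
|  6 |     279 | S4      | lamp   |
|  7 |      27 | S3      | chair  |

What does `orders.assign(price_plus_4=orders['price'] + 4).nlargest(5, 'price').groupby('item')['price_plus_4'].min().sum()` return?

447

add column price_plus_4 = orders['price'] + 4:
   price store   item  price_plus_4
0    215    S5   desk           219
1    102    S3    mug           106
2     53    S2    mug            57
3     51    S2   lamp            55
4    187    S3    mug           191
5    118    S3   lamp           122
6    279    S4   lamp           283
7     27    S3  chair            31
take 5 rows with largest price:
   price store  item  price_plus_4
6    279    S4  lamp           283
0    215    S5  desk           219
4    187    S3   mug           191
5    118    S3  lamp           122
1    102    S3   mug           106
group by item, min of price_plus_4:
item
desk    219
lamp    122
mug     106
Name: price_plus_4, dtype: int64
So sum() = 447.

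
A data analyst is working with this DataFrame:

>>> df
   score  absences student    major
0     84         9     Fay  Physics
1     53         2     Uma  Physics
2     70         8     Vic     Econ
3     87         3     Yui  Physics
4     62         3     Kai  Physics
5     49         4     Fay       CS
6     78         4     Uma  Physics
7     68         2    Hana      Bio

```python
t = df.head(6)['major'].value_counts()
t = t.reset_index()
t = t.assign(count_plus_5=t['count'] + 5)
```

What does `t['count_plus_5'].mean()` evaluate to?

take first 6 rows:
   score  absences student    major
0     84         9     Fay  Physics
1     53         2     Uma  Physics
2     70         8     Vic     Econ
3     87         3     Yui  Physics
4     62         3     Kai  Physics
5     49         4     Fay       CS
value_counts of major:
major
Physics    4
Econ       1
CS         1
Name: count, dtype: int64
reset_index():
     major  count
0  Physics      4
1     Econ      1
2       CS      1
add column count_plus_5 = t['count'] + 5:
     major  count  count_plus_5
0  Physics      4             9
1     Econ      1             6
2       CS      1             6
Then the mean of column 'count_plus_5': 7.0

7.0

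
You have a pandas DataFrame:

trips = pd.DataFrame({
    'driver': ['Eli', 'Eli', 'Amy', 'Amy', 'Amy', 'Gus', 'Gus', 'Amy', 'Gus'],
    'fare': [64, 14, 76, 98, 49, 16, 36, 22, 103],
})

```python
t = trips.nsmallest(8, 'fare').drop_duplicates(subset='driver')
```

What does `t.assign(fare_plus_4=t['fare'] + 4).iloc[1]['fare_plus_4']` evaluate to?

20

take 8 rows with smallest fare:
  driver  fare
1    Eli    14
5    Gus    16
7    Amy    22
6    Gus    36
4    Amy    49
0    Eli    64
2    Amy    76
3    Amy    98
drop duplicate driver (keep=first):
  driver  fare
1    Eli    14
5    Gus    16
7    Amy    22
add column fare_plus_4 = t['fare'] + 4:
  driver  fare  fare_plus_4
1    Eli    14           18
5    Gus    16           20
7    Amy    22           26
Finally, value at position 1, column 'fare_plus_4' = 20.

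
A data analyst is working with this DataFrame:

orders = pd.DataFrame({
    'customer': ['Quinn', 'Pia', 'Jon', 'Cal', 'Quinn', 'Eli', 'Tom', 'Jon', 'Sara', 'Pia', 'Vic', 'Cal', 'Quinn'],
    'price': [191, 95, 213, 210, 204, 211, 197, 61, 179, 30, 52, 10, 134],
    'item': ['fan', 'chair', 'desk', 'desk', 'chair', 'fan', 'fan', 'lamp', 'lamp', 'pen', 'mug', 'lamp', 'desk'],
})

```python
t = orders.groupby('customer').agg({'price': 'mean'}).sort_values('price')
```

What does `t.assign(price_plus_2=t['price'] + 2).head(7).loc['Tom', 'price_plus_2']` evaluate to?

199.0

group by customer, mean of price:
               price
customer            
Cal       110.000000
Eli       211.000000
Jon       137.000000
Pia        62.500000
Quinn     176.333333
Sara      179.000000
Tom       197.000000
Vic        52.000000
sort by price:
               price
customer            
Vic        52.000000
Pia        62.500000
Cal       110.000000
Jon       137.000000
Quinn     176.333333
Sara      179.000000
Tom       197.000000
Eli       211.000000
add column price_plus_2 = t['price'] + 2:
               price  price_plus_2
customer                          
Vic        52.000000     54.000000
Pia        62.500000     64.500000
Cal       110.000000    112.000000
Jon       137.000000    139.000000
Quinn     176.333333    178.333333
Sara      179.000000    181.000000
Tom       197.000000    199.000000
Eli       211.000000    213.000000
take first 7 rows:
               price  price_plus_2
customer                          
Vic        52.000000     54.000000
Pia        62.500000     64.500000
Cal       110.000000    112.000000
Jon       137.000000    139.000000
Quinn     176.333333    178.333333
Sara      179.000000    181.000000
Tom       197.000000    199.000000
Taking the value at row 'Tom', column 'price_plus_2' gives 199.0.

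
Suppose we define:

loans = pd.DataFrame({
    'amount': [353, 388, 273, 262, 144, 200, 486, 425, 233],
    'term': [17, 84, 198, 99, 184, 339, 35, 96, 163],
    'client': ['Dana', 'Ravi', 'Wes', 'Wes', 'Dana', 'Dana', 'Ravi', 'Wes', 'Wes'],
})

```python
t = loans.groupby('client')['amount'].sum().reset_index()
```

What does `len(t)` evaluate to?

group by client, sum of amount:
client
Dana     697
Ravi     874
Wes     1193
Name: amount, dtype: int64
reset_index():
  client  amount
0   Dana     697
1   Ravi     874
2    Wes    1193
Then the number of rows: 3

3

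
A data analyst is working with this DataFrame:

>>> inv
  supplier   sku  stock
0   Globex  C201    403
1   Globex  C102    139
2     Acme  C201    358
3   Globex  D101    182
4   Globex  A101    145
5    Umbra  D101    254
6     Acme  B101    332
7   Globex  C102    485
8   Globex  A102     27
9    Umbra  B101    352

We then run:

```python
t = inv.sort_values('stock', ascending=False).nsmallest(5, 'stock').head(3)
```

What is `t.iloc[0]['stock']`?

27

sort by stock descending:
  supplier   sku  stock
7   Globex  C102    485
0   Globex  C201    403
2     Acme  C201    358
9    Umbra  B101    352
6     Acme  B101    332
5    Umbra  D101    254
3   Globex  D101    182
4   Globex  A101    145
1   Globex  C102    139
8   Globex  A102     27
take 5 rows with smallest stock:
  supplier   sku  stock
8   Globex  A102     27
1   Globex  C102    139
4   Globex  A101    145
3   Globex  D101    182
5    Umbra  D101    254
take first 3 rows:
  supplier   sku  stock
8   Globex  A102     27
1   Globex  C102    139
4   Globex  A101    145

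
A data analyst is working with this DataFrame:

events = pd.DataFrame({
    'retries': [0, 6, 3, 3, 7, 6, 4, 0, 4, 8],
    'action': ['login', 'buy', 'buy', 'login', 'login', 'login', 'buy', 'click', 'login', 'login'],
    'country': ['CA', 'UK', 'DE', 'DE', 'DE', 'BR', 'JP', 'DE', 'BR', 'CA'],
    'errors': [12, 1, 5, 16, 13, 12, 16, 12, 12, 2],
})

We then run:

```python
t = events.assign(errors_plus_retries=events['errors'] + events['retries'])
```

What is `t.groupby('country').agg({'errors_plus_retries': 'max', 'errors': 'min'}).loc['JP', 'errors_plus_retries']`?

20

add column errors_plus_retries = events['errors'] + events['retries']:
   retries action country  errors  errors_plus_retries
0        0  login      CA      12                   12
1        6    buy      UK       1                    7
2        3    buy      DE       5                    8
3        3  login      DE      16                   19
4        7  login      DE      13                   20
5        6  login      BR      12                   18
6        4    buy      JP      16                   20
7        0  click      DE      12                   12
8        4  login      BR      12                   16
9        8  login      CA       2                   10
group by country: max(errors_plus_retries), min(errors):
         errors_plus_retries  errors
country                             
BR                        18      12
CA                        12       2
DE                        20       5
JP                        20      16
UK                         7       1
Taking the value at row 'JP', column 'errors_plus_retries' gives 20.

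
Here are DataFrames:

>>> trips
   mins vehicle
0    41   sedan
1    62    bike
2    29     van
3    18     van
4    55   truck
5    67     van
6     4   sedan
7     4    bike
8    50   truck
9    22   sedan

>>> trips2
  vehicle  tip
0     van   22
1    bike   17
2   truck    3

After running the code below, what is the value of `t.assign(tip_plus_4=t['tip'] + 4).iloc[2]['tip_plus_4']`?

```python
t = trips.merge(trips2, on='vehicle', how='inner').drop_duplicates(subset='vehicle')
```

merge on 'vehicle' (how='inner') → 7 rows:
   mins vehicle  tip
0    62    bike   17
1    29     van   22
2    18     van   22
3    55   truck    3
4    67     van   22
5     4    bike   17
6    50   truck    3
drop duplicate vehicle (keep=first):
   mins vehicle  tip
0    62    bike   17
1    29     van   22
3    55   truck    3
add column tip_plus_4 = t['tip'] + 4:
   mins vehicle  tip  tip_plus_4
0    62    bike   17          21
1    29     van   22          26
3    55   truck    3           7
Finally, value at position 2, column 'tip_plus_4' = 7.

7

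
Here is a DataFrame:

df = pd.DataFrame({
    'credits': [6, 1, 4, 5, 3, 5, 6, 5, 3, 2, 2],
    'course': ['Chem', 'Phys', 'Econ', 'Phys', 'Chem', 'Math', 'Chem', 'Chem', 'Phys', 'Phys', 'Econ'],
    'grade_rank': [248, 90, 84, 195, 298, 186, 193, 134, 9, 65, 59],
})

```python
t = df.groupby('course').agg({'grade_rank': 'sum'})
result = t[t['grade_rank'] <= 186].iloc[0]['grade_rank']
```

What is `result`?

143

group by course, sum of grade_rank:
        grade_rank
course            
Chem           873
Econ           143
Math           186
Phys           359
filter rows where grade_rank <= 186:
        grade_rank
course            
Econ           143
Math           186
Reading off the value at position 0, column 'grade_rank', we get 143.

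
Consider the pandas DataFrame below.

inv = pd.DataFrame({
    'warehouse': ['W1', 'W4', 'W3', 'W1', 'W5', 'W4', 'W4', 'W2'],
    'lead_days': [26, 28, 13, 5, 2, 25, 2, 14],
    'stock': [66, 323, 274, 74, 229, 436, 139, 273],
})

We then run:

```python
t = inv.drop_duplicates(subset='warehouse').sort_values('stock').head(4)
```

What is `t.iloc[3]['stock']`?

drop duplicate warehouse (keep=first):
  warehouse  lead_days  stock
0        W1         26     66
1        W4         28    323
2        W3         13    274
4        W5          2    229
7        W2         14    273
sort by stock:
  warehouse  lead_days  stock
0        W1         26     66
4        W5          2    229
7        W2         14    273
2        W3         13    274
1        W4         28    323
take first 4 rows:
  warehouse  lead_days  stock
0        W1         26     66
4        W5          2    229
7        W2         14    273
2        W3         13    274

274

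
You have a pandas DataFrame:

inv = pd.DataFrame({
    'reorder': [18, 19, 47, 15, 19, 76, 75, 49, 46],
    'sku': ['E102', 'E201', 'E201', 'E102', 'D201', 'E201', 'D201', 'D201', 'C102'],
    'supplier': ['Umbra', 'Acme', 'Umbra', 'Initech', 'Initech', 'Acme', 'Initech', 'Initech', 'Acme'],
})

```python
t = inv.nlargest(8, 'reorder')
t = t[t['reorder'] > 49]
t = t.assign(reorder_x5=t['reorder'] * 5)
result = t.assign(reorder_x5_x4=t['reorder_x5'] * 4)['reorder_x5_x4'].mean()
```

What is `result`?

1510.0

take 8 rows with largest reorder:
   reorder   sku supplier
5       76  E201     Acme
6       75  D201  Initech
7       49  D201  Initech
2       47  E201    Umbra
8       46  C102     Acme
1       19  E201     Acme
4       19  D201  Initech
0       18  E102    Umbra
filter rows where reorder > 49:
   reorder   sku supplier
5       76  E201     Acme
6       75  D201  Initech
add column reorder_x5 = t['reorder'] * 5:
   reorder   sku supplier  reorder_x5
5       76  E201     Acme         380
6       75  D201  Initech         375
add column reorder_x5_x4 = t['reorder_x5'] * 4:
   reorder   sku supplier  reorder_x5  reorder_x5_x4
5       76  E201     Acme         380           1520
6       75  D201  Initech         375           1500
Reading off the mean of column 'reorder_x5_x4', we get 1510.0.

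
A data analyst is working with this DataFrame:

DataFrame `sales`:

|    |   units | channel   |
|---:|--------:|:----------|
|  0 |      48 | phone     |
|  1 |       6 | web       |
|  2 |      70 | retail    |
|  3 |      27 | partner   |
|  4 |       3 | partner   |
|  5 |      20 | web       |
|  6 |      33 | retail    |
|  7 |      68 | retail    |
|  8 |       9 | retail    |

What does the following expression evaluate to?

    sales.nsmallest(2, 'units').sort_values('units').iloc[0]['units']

3

take 2 rows with smallest units:
   units  channel
4      3  partner
1      6      web
sort by units:
   units  channel
4      3  partner
1      6      web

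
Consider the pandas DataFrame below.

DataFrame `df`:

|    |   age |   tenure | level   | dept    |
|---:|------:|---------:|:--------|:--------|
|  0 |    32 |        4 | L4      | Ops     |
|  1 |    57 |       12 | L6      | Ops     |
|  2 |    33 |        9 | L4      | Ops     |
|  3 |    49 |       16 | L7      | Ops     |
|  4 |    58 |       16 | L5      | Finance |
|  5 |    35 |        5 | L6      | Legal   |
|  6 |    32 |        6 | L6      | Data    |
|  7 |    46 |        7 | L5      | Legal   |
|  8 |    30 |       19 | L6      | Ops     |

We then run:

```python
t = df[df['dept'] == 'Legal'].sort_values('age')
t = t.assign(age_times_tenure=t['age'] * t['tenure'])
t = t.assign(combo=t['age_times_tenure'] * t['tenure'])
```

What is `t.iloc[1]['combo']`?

filter rows where dept == 'Legal':
   age  tenure level   dept
5   35       5    L6  Legal
7   46       7    L5  Legal
sort by age:
   age  tenure level   dept
5   35       5    L6  Legal
7   46       7    L5  Legal
add column age_times_tenure = t['age'] * t['tenure']:
   age  tenure level   dept  age_times_tenure
5   35       5    L6  Legal               175
7   46       7    L5  Legal               322
add column combo = t['age_times_tenure'] * t['tenure']:
   age  tenure level   dept  age_times_tenure  combo
5   35       5    L6  Legal               175    875
7   46       7    L5  Legal               322   2254
value at position 1, column 'combo' → 2254

2254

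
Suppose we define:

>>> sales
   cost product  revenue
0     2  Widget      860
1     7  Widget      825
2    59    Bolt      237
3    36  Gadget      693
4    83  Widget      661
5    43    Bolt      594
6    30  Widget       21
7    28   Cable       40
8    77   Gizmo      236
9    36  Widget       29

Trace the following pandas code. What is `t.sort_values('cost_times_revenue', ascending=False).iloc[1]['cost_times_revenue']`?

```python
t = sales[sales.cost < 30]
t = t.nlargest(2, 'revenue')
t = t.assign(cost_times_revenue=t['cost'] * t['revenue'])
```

1720

filter rows where cost < 30:
   cost product  revenue
0     2  Widget      860
1     7  Widget      825
7    28   Cable       40
take 2 rows with largest revenue:
   cost product  revenue
0     2  Widget      860
1     7  Widget      825
add column cost_times_revenue = t['cost'] * t['revenue']:
   cost product  revenue  cost_times_revenue
0     2  Widget      860                1720
1     7  Widget      825                5775
sort by cost_times_revenue descending:
   cost product  revenue  cost_times_revenue
1     7  Widget      825                5775
0     2  Widget      860                1720
Reading off the value at position 1, column 'cost_times_revenue', we get 1720.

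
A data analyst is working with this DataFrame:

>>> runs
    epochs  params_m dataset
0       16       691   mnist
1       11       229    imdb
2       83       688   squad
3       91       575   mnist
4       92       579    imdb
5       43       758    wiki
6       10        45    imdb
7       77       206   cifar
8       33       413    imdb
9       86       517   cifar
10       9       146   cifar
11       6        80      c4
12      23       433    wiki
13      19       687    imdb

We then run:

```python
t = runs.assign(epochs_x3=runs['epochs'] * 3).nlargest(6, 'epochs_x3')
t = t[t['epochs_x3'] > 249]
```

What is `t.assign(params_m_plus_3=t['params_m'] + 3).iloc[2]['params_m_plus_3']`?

520

add column epochs_x3 = runs['epochs'] * 3:
    epochs  params_m dataset  epochs_x3
0       16       691   mnist         48
1       11       229    imdb         33
2       83       688   squad        249
3       91       575   mnist        273
4       92       579    imdb        276
5       43       758    wiki        129
6       10        45    imdb         30
7       77       206   cifar        231
8       33       413    imdb         99
9       86       517   cifar        258
10       9       146   cifar         27
11       6        80      c4         18
12      23       433    wiki         69
13      19       687    imdb         57
take 6 rows with largest epochs_x3:
   epochs  params_m dataset  epochs_x3
4      92       579    imdb        276
3      91       575   mnist        273
9      86       517   cifar        258
2      83       688   squad        249
7      77       206   cifar        231
5      43       758    wiki        129
filter rows where epochs_x3 > 249:
   epochs  params_m dataset  epochs_x3
4      92       579    imdb        276
3      91       575   mnist        273
9      86       517   cifar        258
add column params_m_plus_3 = t['params_m'] + 3:
   epochs  params_m dataset  epochs_x3  params_m_plus_3
4      92       579    imdb        276              582
3      91       575   mnist        273              578
9      86       517   cifar        258              520
The value at position 2, column 'params_m_plus_3' is 520.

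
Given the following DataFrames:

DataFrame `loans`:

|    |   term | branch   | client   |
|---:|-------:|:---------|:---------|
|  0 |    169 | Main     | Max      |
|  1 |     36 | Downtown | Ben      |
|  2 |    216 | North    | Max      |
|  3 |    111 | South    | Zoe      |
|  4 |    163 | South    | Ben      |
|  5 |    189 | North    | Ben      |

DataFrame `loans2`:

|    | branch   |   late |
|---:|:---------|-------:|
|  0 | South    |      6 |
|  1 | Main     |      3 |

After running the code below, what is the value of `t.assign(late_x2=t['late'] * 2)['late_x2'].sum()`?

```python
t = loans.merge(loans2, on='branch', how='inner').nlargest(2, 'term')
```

merge on 'branch' (how='inner') → 3 rows:
   term branch client  late
0   169   Main    Max     3
1   111  South    Zoe     6
2   163  South    Ben     6
take 2 rows with largest term:
   term branch client  late
0   169   Main    Max     3
2   163  South    Ben     6
add column late_x2 = t['late'] * 2:
   term branch client  late  late_x2
0   169   Main    Max     3        6
2   163  South    Ben     6       12
Reading off the sum of column 'late_x2', we get 18.

18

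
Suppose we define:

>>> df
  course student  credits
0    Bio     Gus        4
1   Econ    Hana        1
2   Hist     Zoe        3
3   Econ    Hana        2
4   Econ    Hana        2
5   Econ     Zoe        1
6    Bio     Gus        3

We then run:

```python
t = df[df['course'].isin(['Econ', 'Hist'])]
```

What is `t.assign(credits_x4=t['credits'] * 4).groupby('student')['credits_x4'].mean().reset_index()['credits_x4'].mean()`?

filter rows where course in ['Econ', 'Hist']:
  course student  credits
1   Econ    Hana        1
2   Hist     Zoe        3
3   Econ    Hana        2
4   Econ    Hana        2
5   Econ     Zoe        1
add column credits_x4 = t['credits'] * 4:
  course student  credits  credits_x4
1   Econ    Hana        1           4
2   Hist     Zoe        3          12
3   Econ    Hana        2           8
4   Econ    Hana        2           8
5   Econ     Zoe        1           4
group by student, mean of credits_x4:
student
Hana    6.666667
Zoe     8.000000
Name: credits_x4, dtype: float64
reset_index():
  student  credits_x4
0    Hana    6.666667
1     Zoe    8.000000

7.33333333333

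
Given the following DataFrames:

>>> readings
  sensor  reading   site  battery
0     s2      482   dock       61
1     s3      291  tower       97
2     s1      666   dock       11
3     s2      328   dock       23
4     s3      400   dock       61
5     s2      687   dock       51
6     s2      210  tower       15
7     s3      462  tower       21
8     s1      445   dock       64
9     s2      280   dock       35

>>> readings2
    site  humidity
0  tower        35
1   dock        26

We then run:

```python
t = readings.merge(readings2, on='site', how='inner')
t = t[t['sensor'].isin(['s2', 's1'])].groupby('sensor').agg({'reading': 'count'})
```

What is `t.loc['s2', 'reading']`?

merge on 'site' (how='inner') → 10 rows:
  sensor  reading   site  battery  humidity
0     s2      482   dock       61        26
1     s3      291  tower       97        35
2     s1      666   dock       11        26
3     s2      328   dock       23        26
4     s3      400   dock       61        26
5     s2      687   dock       51        26
6     s2      210  tower       15        35
7     s3      462  tower       21        35
8     s1      445   dock       64        26
9     s2      280   dock       35        26
filter rows where sensor in ['s2', 's1']:
  sensor  reading   site  battery  humidity
0     s2      482   dock       61        26
2     s1      666   dock       11        26
3     s2      328   dock       23        26
5     s2      687   dock       51        26
6     s2      210  tower       15        35
8     s1      445   dock       64        26
9     s2      280   dock       35        26
group by sensor, count of reading:
        reading
sensor         
s1            2
s2            5
value at row 's2', column 'reading' → 5

5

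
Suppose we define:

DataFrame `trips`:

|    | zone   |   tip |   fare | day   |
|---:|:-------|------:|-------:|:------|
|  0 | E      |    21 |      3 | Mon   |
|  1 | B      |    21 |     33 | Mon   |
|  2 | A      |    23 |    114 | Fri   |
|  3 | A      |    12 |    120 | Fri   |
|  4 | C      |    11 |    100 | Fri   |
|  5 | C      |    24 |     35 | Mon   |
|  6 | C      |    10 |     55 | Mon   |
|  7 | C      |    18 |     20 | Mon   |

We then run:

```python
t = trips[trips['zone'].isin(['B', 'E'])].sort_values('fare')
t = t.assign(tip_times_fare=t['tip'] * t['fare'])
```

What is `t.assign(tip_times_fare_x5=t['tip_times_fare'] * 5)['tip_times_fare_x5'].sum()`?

3780

filter rows where zone in ['B', 'E']:
  zone  tip  fare  day
0    E   21     3  Mon
1    B   21    33  Mon
sort by fare:
  zone  tip  fare  day
0    E   21     3  Mon
1    B   21    33  Mon
add column tip_times_fare = t['tip'] * t['fare']:
  zone  tip  fare  day  tip_times_fare
0    E   21     3  Mon              63
1    B   21    33  Mon             693
add column tip_times_fare_x5 = t['tip_times_fare'] * 5:
  zone  tip  fare  day  tip_times_fare  tip_times_fare_x5
0    E   21     3  Mon              63                315
1    B   21    33  Mon             693               3465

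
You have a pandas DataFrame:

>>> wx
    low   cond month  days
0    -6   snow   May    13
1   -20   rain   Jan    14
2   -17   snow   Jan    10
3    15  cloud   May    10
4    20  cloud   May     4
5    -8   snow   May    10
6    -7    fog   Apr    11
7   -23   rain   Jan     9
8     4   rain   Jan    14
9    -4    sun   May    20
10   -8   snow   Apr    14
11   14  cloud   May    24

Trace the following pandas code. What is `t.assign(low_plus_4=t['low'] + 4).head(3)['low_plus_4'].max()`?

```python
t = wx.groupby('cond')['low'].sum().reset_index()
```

53

group by cond, sum of low:
cond
cloud    49
fog      -7
rain    -39
snow    -39
sun      -4
Name: low, dtype: int64
reset_index():
    cond  low
0  cloud   49
1    fog   -7
2   rain  -39
3   snow  -39
4    sun   -4
add column low_plus_4 = t['low'] + 4:
    cond  low  low_plus_4
0  cloud   49          53
1    fog   -7          -3
2   rain  -39         -35
3   snow  -39         -35
4    sun   -4           0
take first 3 rows:
    cond  low  low_plus_4
0  cloud   49          53
1    fog   -7          -3
2   rain  -39         -35
Hence 53.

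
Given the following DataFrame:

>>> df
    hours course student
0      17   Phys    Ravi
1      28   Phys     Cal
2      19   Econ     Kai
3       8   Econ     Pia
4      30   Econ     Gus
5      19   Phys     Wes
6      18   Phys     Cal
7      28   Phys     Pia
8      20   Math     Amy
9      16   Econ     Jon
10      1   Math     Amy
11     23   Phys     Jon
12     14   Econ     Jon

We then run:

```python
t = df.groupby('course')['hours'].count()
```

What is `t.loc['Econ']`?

group by course, count of hours:
course
Econ    5
Math    2
Phys    6
Name: hours, dtype: int64

5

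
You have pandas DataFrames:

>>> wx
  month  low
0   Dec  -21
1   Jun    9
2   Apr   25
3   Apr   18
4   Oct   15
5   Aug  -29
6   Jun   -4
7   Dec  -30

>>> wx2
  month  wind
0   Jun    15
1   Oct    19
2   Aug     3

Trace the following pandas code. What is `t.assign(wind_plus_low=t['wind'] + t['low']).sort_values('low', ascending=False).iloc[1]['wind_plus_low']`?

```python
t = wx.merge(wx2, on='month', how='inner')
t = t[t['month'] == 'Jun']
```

11

merge on 'month' (how='inner') → 4 rows:
  month  low  wind
0   Jun    9    15
1   Oct   15    19
2   Aug  -29     3
3   Jun   -4    15
filter rows where month == 'Jun':
  month  low  wind
0   Jun    9    15
3   Jun   -4    15
add column wind_plus_low = t['wind'] + t['low']:
  month  low  wind  wind_plus_low
0   Jun    9    15             24
3   Jun   -4    15             11
sort by low descending:
  month  low  wind  wind_plus_low
0   Jun    9    15             24
3   Jun   -4    15             11
Finally, value at position 1, column 'wind_plus_low' = 11.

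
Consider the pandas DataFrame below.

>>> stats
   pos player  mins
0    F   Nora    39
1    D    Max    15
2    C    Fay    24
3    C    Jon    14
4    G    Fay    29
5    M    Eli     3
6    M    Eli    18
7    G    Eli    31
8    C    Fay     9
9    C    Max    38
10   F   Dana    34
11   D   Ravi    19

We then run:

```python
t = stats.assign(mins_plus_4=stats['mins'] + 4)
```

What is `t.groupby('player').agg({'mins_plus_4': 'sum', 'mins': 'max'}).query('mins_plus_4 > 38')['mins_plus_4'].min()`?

43

add column mins_plus_4 = stats['mins'] + 4:
   pos player  mins  mins_plus_4
0    F   Nora    39           43
1    D    Max    15           19
2    C    Fay    24           28
3    C    Jon    14           18
4    G    Fay    29           33
5    M    Eli     3            7
6    M    Eli    18           22
7    G    Eli    31           35
8    C    Fay     9           13
9    C    Max    38           42
10   F   Dana    34           38
11   D   Ravi    19           23
group by player: sum(mins_plus_4), max(mins):
        mins_plus_4  mins
player                   
Dana             38    34
Eli              64    31
Fay              74    29
Jon              18    14
Max              61    38
Nora             43    39
Ravi             23    19
filter rows where mins_plus_4 > 38:
        mins_plus_4  mins
player                   
Eli              64    31
Fay              74    29
Max              61    38
Nora             43    39
The min of column 'mins_plus_4' is 43.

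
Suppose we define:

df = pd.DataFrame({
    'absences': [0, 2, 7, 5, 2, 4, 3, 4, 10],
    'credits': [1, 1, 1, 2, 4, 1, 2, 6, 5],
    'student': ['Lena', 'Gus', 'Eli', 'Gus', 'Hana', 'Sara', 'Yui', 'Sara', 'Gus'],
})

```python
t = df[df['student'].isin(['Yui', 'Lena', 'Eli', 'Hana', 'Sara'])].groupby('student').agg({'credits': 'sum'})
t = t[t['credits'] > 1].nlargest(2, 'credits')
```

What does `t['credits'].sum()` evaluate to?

11

filter rows where student in ['Yui', 'Lena', 'Eli', 'Hana', 'Sara']:
   absences  credits student
0         0        1    Lena
2         7        1     Eli
4         2        4    Hana
5         4        1    Sara
6         3        2     Yui
7         4        6    Sara
group by student, sum of credits:
         credits
student         
Eli            1
Hana           4
Lena           1
Sara           7
Yui            2
filter rows where credits > 1:
         credits
student         
Hana           4
Sara           7
Yui            2
take 2 rows with largest credits:
         credits
student         
Sara           7
Hana           4
Hence 11.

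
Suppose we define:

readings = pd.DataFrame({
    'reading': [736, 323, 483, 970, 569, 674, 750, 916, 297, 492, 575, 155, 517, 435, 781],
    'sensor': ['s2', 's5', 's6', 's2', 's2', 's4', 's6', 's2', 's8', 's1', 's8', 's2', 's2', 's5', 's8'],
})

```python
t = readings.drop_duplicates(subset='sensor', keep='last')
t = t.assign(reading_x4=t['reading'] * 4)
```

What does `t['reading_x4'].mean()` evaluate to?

2432.66666667

drop duplicate sensor (keep=last):
    reading sensor
5       674     s4
6       750     s6
9       492     s1
12      517     s2
13      435     s5
14      781     s8
add column reading_x4 = t['reading'] * 4:
    reading sensor  reading_x4
5       674     s4        2696
6       750     s6        3000
9       492     s1        1968
12      517     s2        2068
13      435     s5        1740
14      781     s8        3124
Then the mean of column 'reading_x4': 2432.66666667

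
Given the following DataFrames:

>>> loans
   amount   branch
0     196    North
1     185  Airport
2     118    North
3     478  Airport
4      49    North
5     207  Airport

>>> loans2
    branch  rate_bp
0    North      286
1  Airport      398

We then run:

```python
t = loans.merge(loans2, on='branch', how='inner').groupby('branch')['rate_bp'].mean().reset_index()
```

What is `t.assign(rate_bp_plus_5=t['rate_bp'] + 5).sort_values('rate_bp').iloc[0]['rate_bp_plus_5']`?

291.0

merge on 'branch' (how='inner') → 6 rows:
   amount   branch  rate_bp
0     196    North      286
1     185  Airport      398
2     118    North      286
3     478  Airport      398
4      49    North      286
5     207  Airport      398
group by branch, mean of rate_bp:
branch
Airport    398.0
North      286.0
Name: rate_bp, dtype: float64
reset_index():
    branch  rate_bp
0  Airport    398.0
1    North    286.0
add column rate_bp_plus_5 = t['rate_bp'] + 5:
    branch  rate_bp  rate_bp_plus_5
0  Airport    398.0           403.0
1    North    286.0           291.0
sort by rate_bp:
    branch  rate_bp  rate_bp_plus_5
1    North    286.0           291.0
0  Airport    398.0           403.0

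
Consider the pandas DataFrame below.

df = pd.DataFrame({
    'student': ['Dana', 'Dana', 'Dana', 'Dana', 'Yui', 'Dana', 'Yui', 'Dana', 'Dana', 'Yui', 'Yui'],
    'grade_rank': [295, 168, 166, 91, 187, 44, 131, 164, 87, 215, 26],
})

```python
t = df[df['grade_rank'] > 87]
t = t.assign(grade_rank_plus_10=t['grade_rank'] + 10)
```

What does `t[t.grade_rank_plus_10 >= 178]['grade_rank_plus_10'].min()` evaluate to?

filter rows where grade_rank > 87:
  student  grade_rank
0    Dana         295
1    Dana         168
2    Dana         166
3    Dana          91
4     Yui         187
6     Yui         131
7    Dana         164
9     Yui         215
add column grade_rank_plus_10 = t['grade_rank'] + 10:
  student  grade_rank  grade_rank_plus_10
0    Dana         295                 305
1    Dana         168                 178
2    Dana         166                 176
3    Dana          91                 101
4     Yui         187                 197
6     Yui         131                 141
7    Dana         164                 174
9     Yui         215                 225
filter rows where grade_rank_plus_10 >= 178:
  student  grade_rank  grade_rank_plus_10
0    Dana         295                 305
1    Dana         168                 178
4     Yui         187                 197
9     Yui         215                 225

178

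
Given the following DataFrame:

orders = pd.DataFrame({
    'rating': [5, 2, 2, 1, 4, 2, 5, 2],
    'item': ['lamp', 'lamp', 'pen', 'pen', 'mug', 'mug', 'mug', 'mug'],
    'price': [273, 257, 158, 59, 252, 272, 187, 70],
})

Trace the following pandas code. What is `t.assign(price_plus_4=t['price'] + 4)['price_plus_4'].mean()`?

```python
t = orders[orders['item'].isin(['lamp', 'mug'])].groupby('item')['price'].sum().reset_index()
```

659.5

filter rows where item in ['lamp', 'mug']:
   rating  item  price
0       5  lamp    273
1       2  lamp    257
4       4   mug    252
5       2   mug    272
6       5   mug    187
7       2   mug     70
group by item, sum of price:
item
lamp    530
mug     781
Name: price, dtype: int64
reset_index():
   item  price
0  lamp    530
1   mug    781
add column price_plus_4 = t['price'] + 4:
   item  price  price_plus_4
0  lamp    530           534
1   mug    781           785
Then the mean of column 'price_plus_4': 659.5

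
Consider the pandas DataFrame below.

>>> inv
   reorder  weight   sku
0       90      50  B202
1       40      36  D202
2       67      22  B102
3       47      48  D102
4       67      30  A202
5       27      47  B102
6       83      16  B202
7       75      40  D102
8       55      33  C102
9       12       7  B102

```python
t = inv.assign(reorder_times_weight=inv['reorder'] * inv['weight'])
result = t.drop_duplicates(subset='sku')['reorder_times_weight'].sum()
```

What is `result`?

add column reorder_times_weight = inv['reorder'] * inv['weight']:
   reorder  weight   sku  reorder_times_weight
0       90      50  B202                  4500
1       40      36  D202                  1440
2       67      22  B102                  1474
3       47      48  D102                  2256
4       67      30  A202                  2010
5       27      47  B102                  1269
6       83      16  B202                  1328
7       75      40  D102                  3000
8       55      33  C102                  1815
9       12       7  B102                    84
drop duplicate sku (keep=first):
   reorder  weight   sku  reorder_times_weight
0       90      50  B202                  4500
1       40      36  D202                  1440
2       67      22  B102                  1474
3       47      48  D102                  2256
4       67      30  A202                  2010
8       55      33  C102                  1815
The sum of column 'reorder_times_weight' is 13495.

13495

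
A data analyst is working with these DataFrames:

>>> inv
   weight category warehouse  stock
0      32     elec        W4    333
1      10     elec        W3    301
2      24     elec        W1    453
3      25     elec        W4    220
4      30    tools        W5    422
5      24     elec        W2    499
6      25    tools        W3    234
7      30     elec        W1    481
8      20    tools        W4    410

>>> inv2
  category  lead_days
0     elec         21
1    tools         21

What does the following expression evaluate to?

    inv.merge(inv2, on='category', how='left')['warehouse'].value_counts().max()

merge on 'category' (how='left') → 9 rows:
   weight category warehouse  stock  lead_days
0      32     elec        W4    333         21
1      10     elec        W3    301         21
2      24     elec        W1    453         21
3      25     elec        W4    220         21
4      30    tools        W5    422         21
5      24     elec        W2    499         21
6      25    tools        W3    234         21
7      30     elec        W1    481         21
8      20    tools        W4    410         21
value_counts of warehouse:
warehouse
W4    3
W3    2
W1    2
W5    1
W2    1
Name: count, dtype: int64
Then the max of the resulting series: 3

3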